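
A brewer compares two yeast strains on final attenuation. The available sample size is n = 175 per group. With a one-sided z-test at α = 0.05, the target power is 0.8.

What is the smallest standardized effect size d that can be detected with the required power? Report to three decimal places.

d ≈ 0.266

Need Φ(δ − 1.645) = 0.8, so δ = 1.645 + 0.842 = 2.486.
δ = d·√(n/2) ⇒ d = δ/√(n/2) = 2.486/√(175/2) = 0.2658.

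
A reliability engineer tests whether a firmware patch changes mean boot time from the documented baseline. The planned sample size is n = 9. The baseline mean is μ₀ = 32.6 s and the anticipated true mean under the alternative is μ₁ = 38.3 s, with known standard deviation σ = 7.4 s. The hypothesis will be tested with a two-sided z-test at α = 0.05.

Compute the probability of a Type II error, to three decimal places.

Standardized effect: d = |μ₁ − μ₀| / σ = |38.3 − 32.6| / 7.4 = 0.7703
Noncentrality parameter: λ = d·√n = 0.7703 × √9 = 2.3108
Critical value for a two-sided test at α = 0.05: z_{α/2} = 1.960.
Power = Φ(λ − 1.960) + Φ(−λ − 1.960) = Φ(0.351) + Φ(-4.271) = 0.6371 + 0.0000 = 0.6372.
Type II error: β = 1 − power = 1 − 0.6372 = 0.3628.

β ≈ 0.363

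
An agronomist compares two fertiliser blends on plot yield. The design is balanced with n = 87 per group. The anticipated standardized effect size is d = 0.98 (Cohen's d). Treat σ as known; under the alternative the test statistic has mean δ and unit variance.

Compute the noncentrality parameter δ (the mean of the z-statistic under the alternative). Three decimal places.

δ ≈ 6.464

The noncentrality parameter scales effect size by the design's sample-size factor: δ = d·√(n/2) = 0.98 × √(87/2) = 6.4635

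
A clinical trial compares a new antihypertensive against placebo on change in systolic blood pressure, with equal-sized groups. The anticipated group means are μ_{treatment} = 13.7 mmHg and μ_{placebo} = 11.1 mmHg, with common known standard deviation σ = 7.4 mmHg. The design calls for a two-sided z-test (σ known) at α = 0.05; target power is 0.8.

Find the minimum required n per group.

Standardized effect: d = |μ_{treatment} − μ_{placebo}| / σ = |13.7 − 11.1| / 7.4 = 0.3514
For power 0.8 need Φ(δ − z_{0.025}) = 0.8, so δ = z_{0.025} + z_{0.20} = 1.960 + 0.842 = 2.802.
(For δ > 0 the lower-tail rejection region contributes negligibly to power, so the one-term inversion is standard.)
δ = d·√(n/2) ⇒ n = 2(δ/d)² = 2 × (2.802 / 0.3514)² = 127.16.
Round up to the next whole unit.

n = 128 per group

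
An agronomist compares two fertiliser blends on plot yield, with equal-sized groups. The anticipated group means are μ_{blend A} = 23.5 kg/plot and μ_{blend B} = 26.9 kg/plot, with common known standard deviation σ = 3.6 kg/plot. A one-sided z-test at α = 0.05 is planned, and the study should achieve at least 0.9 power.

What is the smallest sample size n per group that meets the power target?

Standardized effect: d = |μ_{blend A} − μ_{blend B}| / σ = |23.5 − 26.9| / 3.6 = 0.9444
Set Φ(δ − 1.645) = 0.9; then δ − 1.645 = Φ⁻¹(0.9) = 1.282, giving δ = 2.926.
δ = d·√(n/2) ⇒ n = 2(δ/d)² = 2 × (2.926 / 0.9444)² = 19.20.
Rounding up, n = 20 per group.

n = 20 per group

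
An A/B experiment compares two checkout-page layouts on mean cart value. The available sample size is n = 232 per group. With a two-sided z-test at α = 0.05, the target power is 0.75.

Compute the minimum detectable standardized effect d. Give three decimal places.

d ≈ 0.245

Need Φ(δ − 1.960) = 0.75, so δ = 1.960 + 0.674 = 2.634.
(The second rejection-region term Φ(−δ − z_{α/2}) is negligible and dropped.)
δ = d·√(n/2) ⇒ d = δ/√(n/2) = 2.634/√(232/2) = 0.2446.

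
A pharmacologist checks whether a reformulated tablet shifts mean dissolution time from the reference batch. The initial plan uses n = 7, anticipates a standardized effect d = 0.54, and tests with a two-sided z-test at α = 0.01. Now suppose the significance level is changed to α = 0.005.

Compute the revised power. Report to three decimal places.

δ = d·√n = 0.54 × √7 = 1.4287 (unchanged). New critical value: z_{0.0025} = 2.807.
Revised power = Φ(δ − 2.807) + Φ(−δ − 2.807) = Φ(-1.378) + Φ(-4.236) = 0.0841 + 0.0000 = 0.0841.

Power ≈ 0.084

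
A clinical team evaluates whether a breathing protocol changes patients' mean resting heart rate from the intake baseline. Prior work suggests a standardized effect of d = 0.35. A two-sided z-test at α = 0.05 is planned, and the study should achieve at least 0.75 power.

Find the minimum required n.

n = 57

Set Φ(δ − 1.960) = 0.75; then δ − 1.960 = Φ⁻¹(0.75) = 0.674, giving δ = 2.634.
(For δ > 0 the lower-tail rejection region contributes negligibly to power, so the one-term inversion is standard.)
δ = d·√n ⇒ n = (δ/d)² = (2.634 / 0.35)² = 56.66.
Rounding up, n = 57.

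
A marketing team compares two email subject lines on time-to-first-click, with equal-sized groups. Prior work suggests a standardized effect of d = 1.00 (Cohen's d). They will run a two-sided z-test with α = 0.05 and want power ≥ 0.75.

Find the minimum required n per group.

For power 0.75 need Φ(δ − z_{0.025}) = 0.75, so δ = z_{0.025} + z_{0.25} = 1.960 + 0.674 = 2.634.
(The Φ(−δ − z_{α/2}) term is vanishingly small for δ > 0 and is dropped in the standard sample-size formula.)
δ = d·√(n/2) ⇒ n = 2(δ/d)² = 2 × (2.634 / 1.00)² = 13.88.
Rounding up, n = 14 per group.

n = 14 per group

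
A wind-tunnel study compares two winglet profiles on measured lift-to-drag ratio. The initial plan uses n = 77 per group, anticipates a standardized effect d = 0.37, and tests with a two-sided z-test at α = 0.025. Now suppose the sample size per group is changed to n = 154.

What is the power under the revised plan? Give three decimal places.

With n = 154 per group: δ = d·√(n/2) = 0.37 × √(154/2) = 3.2467. Critical value z_{0.0125} = 2.241.
Revised power = Φ(δ − 2.241) + Φ(−δ − 2.241) = Φ(1.005) + Φ(-5.488) = 0.8426 + 0.0000 = 0.8426.

Power ≈ 0.843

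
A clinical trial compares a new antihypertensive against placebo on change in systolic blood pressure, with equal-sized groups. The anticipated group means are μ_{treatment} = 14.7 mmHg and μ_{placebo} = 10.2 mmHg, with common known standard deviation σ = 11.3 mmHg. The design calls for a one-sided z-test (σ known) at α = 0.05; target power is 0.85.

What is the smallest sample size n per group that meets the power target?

n = 91 per group

Standardized effect: d = |μ_{treatment} − μ_{placebo}| / σ = |14.7 − 10.2| / 11.3 = 0.3982
For power 0.85 need Φ(δ − z_{0.05}) = 0.85, so δ = z_{0.05} + z_{0.15} = 1.645 + 1.036 = 2.681.
δ = d·√(n/2) ⇒ n = 2(δ/d)² = 2 × (2.681 / 0.3982)² = 90.67.
Round up to the next whole unit.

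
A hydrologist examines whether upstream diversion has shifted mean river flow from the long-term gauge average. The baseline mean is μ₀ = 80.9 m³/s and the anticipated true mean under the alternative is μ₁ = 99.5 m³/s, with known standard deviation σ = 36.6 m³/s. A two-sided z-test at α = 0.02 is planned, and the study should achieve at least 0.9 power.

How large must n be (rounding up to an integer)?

n = 51

Standardized effect: d = |μ₁ − μ₀| / σ = |99.5 − 80.9| / 36.6 = 0.5082
Set Φ(δ − 2.326) = 0.9; then δ − 2.326 = Φ⁻¹(0.9) = 1.282, giving δ = 3.608.
(Ignoring the negligible lower-tail rejection probability gives the usual closed-form inversion.)
δ = d·√n ⇒ n = (δ/d)² = (3.608 / 0.5082)² = 50.40.
Round up to the next whole unit.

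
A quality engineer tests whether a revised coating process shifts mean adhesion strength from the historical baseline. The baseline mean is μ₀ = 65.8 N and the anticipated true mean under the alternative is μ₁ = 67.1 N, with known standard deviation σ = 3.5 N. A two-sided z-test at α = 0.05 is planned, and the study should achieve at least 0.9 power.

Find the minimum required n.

Standardized effect: d = |μ₁ − μ₀| / σ = |67.1 − 65.8| / 3.5 = 0.3714
For power 0.9 need Φ(δ − z_{0.025}) = 0.9, so δ = z_{0.025} + z_{0.10} = 1.960 + 1.282 = 3.242.
(For δ > 0 the lower-tail rejection region contributes negligibly to power, so the one-term inversion is standard.)
δ = d·√n ⇒ n = (δ/d)² = (3.242 / 0.3714)² = 76.16.
Rounding up, n = 77.

n = 77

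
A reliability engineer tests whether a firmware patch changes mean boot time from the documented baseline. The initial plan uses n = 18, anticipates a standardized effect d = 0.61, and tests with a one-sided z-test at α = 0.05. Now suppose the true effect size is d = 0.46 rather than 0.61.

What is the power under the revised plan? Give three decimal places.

With d = 0.46: δ = d·√n = 0.46 × √18 = 1.9516. Critical value z_{0.05} = 1.645.
Revised power = P(Z > 1.645 − δ) = Φ(0.307) = 0.6205.

Power ≈ 0.620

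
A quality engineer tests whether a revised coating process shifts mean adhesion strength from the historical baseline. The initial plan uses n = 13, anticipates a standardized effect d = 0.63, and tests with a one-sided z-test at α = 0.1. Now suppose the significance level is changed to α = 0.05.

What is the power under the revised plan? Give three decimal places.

δ = d·√n = 0.63 × √13 = 2.2715 (unchanged). New critical value: z_{0.05} = 1.645.
Revised power = P(Z > 1.645 − δ) = Φ(0.627) = 0.7346.

Power ≈ 0.735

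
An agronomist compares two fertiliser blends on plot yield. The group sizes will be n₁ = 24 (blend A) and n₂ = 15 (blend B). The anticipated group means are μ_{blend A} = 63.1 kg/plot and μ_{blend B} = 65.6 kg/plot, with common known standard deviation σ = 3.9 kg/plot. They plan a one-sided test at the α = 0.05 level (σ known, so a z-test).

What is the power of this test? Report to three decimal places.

Standardized effect: d = |μ_{blend A} − μ_{blend B}| / σ = |63.1 − 65.6| / 3.9 = 0.6410
Noncentrality parameter: δ = d / √(1/n₁ + 1/n₂) = 0.6410 / √(1/24 + 1/15) = 1.9476
Critical value for a one-sided test at α = 0.05: z_α = 1.645.
Power = Φ(δ − 1.645) = Φ(0.303) = 0.6189.

Power ≈ 0.619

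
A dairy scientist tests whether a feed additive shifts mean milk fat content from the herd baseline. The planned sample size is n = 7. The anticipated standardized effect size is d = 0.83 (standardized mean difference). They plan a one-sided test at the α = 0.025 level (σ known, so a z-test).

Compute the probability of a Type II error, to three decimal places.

β ≈ 0.407

Noncentrality parameter: δ = d·√n = 0.83 × √7 = 2.1960
Critical value for a one-sided test at α = 0.025: z_α = 1.960.
Power = P(Z > 1.960 − δ) = Φ(0.236) = 0.5933.
Type II error: β = 1 − power = 1 − 0.5933 = 0.4067.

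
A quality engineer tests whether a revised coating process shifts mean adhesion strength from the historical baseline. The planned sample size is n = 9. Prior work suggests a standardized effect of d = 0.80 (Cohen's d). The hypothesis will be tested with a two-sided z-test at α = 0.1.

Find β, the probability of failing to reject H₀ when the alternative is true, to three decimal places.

β ≈ 0.225

Noncentrality parameter: δ = d·√n = 0.80 × √9 = 2.4000
Two-sided α = 0.1 → critical value z_{0.05} = 1.645.
Power = Φ(δ − 1.645) + Φ(−δ − 1.645) = Φ(0.755) + Φ(-4.045) = 0.7749 + 0.0000 = 0.7749.
Type II error: β = 1 − power = 1 − 0.7749 = 0.2251.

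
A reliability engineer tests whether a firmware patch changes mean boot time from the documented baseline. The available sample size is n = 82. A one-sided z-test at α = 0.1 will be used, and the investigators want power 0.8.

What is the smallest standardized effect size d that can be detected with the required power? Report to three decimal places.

d ≈ 0.234

Need Φ(δ − 1.282) = 0.8, so δ = 1.282 + 0.842 = 2.123.
δ = d·√n ⇒ d = δ/√n = 2.123/√82 = 0.2345.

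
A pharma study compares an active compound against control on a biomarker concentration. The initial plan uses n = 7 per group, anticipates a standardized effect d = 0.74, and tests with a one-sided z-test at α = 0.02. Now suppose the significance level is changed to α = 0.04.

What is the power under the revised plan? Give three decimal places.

δ = d·√(n/2) = 0.74 × √(7/2) = 1.3844 (unchanged). New critical value: z_{0.04} = 1.751.
Revised power = P(Z > 1.751 − δ) = Φ(-0.366) = 0.3571.

Power ≈ 0.357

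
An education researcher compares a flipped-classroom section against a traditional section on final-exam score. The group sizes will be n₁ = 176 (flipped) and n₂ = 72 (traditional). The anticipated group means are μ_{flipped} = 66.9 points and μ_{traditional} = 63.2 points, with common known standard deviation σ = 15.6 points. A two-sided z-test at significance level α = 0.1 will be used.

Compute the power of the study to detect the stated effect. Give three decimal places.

Power ≈ 0.521

Standardized effect: d = |μ_{flipped} − μ_{traditional}| / σ = |66.9 − 63.2| / 15.6 = 0.2372
Noncentrality parameter: δ = d / √(1/n₁ + 1/n₂) = 0.2372 / √(1/176 + 1/72) = 1.6954
Two-sided α = 0.1 → critical value z_{0.05} = 1.645.
Power = Φ(δ − 1.645) + Φ(−δ − 1.645) = Φ(0.051) + Φ(-3.340) = 0.5202 + 0.0004 = 0.5206.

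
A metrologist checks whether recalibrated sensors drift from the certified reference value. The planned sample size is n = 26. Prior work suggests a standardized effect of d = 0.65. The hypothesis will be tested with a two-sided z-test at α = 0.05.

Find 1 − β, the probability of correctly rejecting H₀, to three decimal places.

Noncentrality parameter: δ = d·√n = 0.65 × √26 = 3.3144
Critical value for a two-sided test at α = 0.05: z_{α/2} = 1.960.
Power = Φ(δ − 1.960) + Φ(−δ − 1.960) = Φ(1.354) + Φ(-5.274) = 0.9122 + 0.0000 = 0.9122.

Power ≈ 0.912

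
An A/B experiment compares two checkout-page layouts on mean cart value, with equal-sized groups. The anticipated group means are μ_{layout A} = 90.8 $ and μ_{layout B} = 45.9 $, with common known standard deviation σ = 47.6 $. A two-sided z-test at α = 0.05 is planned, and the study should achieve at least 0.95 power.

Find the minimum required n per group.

n = 30 per group

Standardized effect: d = |μ_{layout A} − μ_{layout B}| / σ = |90.8 − 45.9| / 47.6 = 0.9433
Set Φ(δ − 1.960) = 0.95; then δ − 1.960 = Φ⁻¹(0.95) = 1.645, giving δ = 3.605.
(For δ > 0 the lower-tail rejection region contributes negligibly to power, so the one-term inversion is standard.)
δ = d·√(n/2) ⇒ n = 2(δ/d)² = 2 × (3.605 / 0.9433)² = 29.21.
Round up to the next whole unit.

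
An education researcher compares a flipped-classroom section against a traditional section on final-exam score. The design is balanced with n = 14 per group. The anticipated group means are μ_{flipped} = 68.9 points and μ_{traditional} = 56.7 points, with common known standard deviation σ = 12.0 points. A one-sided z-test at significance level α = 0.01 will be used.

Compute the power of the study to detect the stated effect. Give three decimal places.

Power ≈ 0.642

Standardized effect: d = |μ_{flipped} − μ_{traditional}| / σ = |68.9 − 56.7| / 12.0 = 1.0167
Noncentrality parameter: δ = d·√(n/2) = 1.0167 × √(14/2) = 2.6898
One-sided α = 0.01 → critical value z_{0.01} = 2.326.
Power = Φ(δ − 2.326) = Φ(0.363) = 0.6419.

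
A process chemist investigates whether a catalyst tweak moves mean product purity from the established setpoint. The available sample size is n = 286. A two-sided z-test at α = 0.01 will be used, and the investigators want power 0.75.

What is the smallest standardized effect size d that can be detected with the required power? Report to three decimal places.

d ≈ 0.192

Required noncentrality: δ = z_{0.005} + z_{0.25} = 2.576 + 0.674 = 3.250.
(The second rejection-region term Φ(−δ − z_{α/2}) is negligible and dropped.)
δ = d·√n ⇒ d = δ/√n = 3.250/√286 = 0.1922.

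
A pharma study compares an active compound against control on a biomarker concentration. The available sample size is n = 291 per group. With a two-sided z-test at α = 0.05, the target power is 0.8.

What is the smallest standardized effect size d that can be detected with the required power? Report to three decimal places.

d ≈ 0.232

Required noncentrality: δ = z_{0.025} + z_{0.20} = 1.960 + 0.842 = 2.802.
(Lower-tail contribution to power is negligible for δ > 0.)
δ = d·√(n/2) ⇒ d = δ/√(n/2) = 2.802/√(291/2) = 0.2323.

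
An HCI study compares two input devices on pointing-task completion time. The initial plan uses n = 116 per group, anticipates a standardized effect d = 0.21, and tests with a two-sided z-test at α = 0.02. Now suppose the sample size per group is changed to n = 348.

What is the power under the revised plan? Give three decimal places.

Power ≈ 0.671

With n = 348 per group: δ = d·√(n/2) = 0.21 × √(348/2) = 2.7701. Critical value z_{0.01} = 2.326.
Revised power = Φ(δ − 2.326) + Φ(−δ − 2.326) = Φ(0.444) + Φ(-5.096) = 0.6714 + 0.0000 = 0.6714.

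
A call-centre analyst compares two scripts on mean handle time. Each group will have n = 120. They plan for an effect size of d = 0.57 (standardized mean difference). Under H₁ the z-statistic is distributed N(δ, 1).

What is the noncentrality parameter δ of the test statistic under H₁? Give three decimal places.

δ ≈ 4.415

The noncentrality parameter scales effect size by the design's sample-size factor: δ = d·√(n/2) = 0.57 × √(120/2) = 4.4152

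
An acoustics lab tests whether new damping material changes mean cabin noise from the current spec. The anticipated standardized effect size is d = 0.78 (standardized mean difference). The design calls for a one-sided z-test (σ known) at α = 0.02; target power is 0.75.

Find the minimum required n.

For power 0.75 need Φ(δ − z_{0.02}) = 0.75, so δ = z_{0.02} + z_{0.25} = 2.054 + 0.674 = 2.728.
δ = d·√n ⇒ n = (δ/d)² = (2.728 / 0.78)² = 12.23.
Rounding up, n = 13.

n = 13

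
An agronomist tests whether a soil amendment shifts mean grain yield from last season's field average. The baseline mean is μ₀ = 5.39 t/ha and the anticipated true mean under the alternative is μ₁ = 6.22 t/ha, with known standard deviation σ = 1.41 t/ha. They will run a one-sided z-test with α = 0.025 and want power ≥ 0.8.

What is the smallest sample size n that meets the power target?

Standardized effect: d = |μ₁ − μ₀| / σ = |6.22 − 5.39| / 1.41 = 0.5887
For power 0.8 need Φ(δ − z_{0.025}) = 0.8, so δ = z_{0.025} + z_{0.20} = 1.960 + 0.842 = 2.802.
δ = d·√n ⇒ n = (δ/d)² = (2.802 / 0.5887)² = 22.65.
Rounding up, n = 23.

n = 23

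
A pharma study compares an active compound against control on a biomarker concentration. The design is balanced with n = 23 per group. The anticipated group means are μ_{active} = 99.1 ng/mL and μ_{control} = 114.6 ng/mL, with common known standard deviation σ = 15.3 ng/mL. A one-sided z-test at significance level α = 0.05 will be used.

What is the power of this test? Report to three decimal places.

Standardized effect: d = |μ_{active} − μ_{control}| / σ = |99.1 − 114.6| / 15.3 = 1.0131
Noncentrality parameter: δ = d·√(n/2) = 1.0131 × √(23/2) = 3.4355
Critical value for a one-sided test at α = 0.05: z_α = 1.645.
Power = P(Z > 1.645 − δ) = Φ(1.791) = 0.9633.

Power ≈ 0.963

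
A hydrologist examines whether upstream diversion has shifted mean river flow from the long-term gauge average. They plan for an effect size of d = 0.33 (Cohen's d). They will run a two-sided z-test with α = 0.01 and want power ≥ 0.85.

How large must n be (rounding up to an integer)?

For power 0.85 need Φ(δ − z_{0.005}) = 0.85, so δ = z_{0.005} + z_{0.15} = 2.576 + 1.036 = 3.612.
(For δ > 0 the lower-tail rejection region contributes negligibly to power, so the one-term inversion is standard.)
δ = d·√n ⇒ n = (δ/d)² = (3.612 / 0.33)² = 119.82.
Round up to the next whole unit.

n = 120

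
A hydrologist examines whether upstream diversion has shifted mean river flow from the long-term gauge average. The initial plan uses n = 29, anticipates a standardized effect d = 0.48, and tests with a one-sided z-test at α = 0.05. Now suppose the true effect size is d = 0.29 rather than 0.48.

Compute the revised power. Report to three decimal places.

Power ≈ 0.467

With d = 0.29: δ = d·√n = 0.29 × √29 = 1.5617. Critical value z_{0.05} = 1.645.
Revised power = Φ(δ − 1.645) = Φ(-0.083) = 0.4669.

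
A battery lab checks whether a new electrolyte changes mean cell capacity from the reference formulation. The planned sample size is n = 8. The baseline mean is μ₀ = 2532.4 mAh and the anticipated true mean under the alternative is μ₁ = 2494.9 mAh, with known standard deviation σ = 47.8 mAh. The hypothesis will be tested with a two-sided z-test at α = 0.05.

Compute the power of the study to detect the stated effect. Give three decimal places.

Power ≈ 0.602

Standardized effect: d = |μ₁ − μ₀| / σ = |2494.9 − 2532.4| / 47.8 = 0.7845
Noncentrality parameter: δ = d·√n = 0.7845 × √8 = 2.2190
Critical value for a two-sided test at α = 0.05: z_{α/2} = 1.960.
Power = Φ(δ − 1.960) + Φ(−δ − 1.960) = Φ(0.259) + Φ(-4.179) = 0.6022 + 0.0000 = 0.6022.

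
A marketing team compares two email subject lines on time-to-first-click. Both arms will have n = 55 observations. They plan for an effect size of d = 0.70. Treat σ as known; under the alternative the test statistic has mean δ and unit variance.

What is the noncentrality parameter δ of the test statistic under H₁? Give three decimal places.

The noncentrality parameter scales effect size by the design's sample-size factor: δ = d·√(n/2) = 0.70 × √(55/2) = 3.6708

δ ≈ 3.671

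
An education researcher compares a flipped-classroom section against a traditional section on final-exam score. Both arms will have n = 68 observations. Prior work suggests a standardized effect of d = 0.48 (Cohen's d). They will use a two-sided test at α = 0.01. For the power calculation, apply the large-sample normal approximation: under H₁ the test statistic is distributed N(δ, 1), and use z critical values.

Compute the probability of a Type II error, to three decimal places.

β ≈ 0.412

Noncentrality parameter: δ = d·√(n/2) = 0.48 × √(68/2) = 2.7989
Critical value for a two-sided test at α = 0.01: z_{α/2} = 2.576.
Power = Φ(δ − 2.576) + Φ(−δ − 2.576) = Φ(0.223) + Φ(-5.375) = 0.5882 + 0.0000 = 0.5882.
Type II error: β = 1 − power = 1 − 0.5882 = 0.4118.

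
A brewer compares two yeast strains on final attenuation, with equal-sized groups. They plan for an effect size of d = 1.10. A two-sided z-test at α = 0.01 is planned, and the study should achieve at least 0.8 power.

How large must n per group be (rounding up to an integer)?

For power 0.8 need Φ(δ − z_{0.005}) = 0.8, so δ = z_{0.005} + z_{0.20} = 2.576 + 0.842 = 3.417.
(The Φ(−δ − z_{α/2}) term is vanishingly small for δ > 0 and is dropped in the standard sample-size formula.)
δ = d·√(n/2) ⇒ n = 2(δ/d)² = 2 × (3.417 / 1.10)² = 19.30.
Round up to the next whole unit.

n = 20 per group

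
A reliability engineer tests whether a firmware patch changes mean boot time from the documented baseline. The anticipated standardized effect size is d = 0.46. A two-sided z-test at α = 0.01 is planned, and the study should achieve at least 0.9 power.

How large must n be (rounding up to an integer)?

n = 71

For power 0.9 need Φ(δ − z_{0.005}) = 0.9, so δ = z_{0.005} + z_{0.10} = 2.576 + 1.282 = 3.857.
(For δ > 0 the lower-tail rejection region contributes negligibly to power, so the one-term inversion is standard.)
δ = d·√n ⇒ n = (δ/d)² = (3.857 / 0.46)² = 70.32.
Round up to the next whole unit.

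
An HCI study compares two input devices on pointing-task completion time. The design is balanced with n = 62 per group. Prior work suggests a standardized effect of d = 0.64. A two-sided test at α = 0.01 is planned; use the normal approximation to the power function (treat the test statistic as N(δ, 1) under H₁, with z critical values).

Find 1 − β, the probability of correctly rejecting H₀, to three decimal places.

Power ≈ 0.838

Noncentrality parameter: δ = d·√(n/2) = 0.64 × √(62/2) = 3.5634
Two-sided α = 0.01 → critical value z_{0.005} = 2.576.
Power = Φ(δ − 2.576) + Φ(−δ − 2.576) = Φ(0.988) + Φ(-6.139) = 0.8383 + 0.0000 = 0.8383.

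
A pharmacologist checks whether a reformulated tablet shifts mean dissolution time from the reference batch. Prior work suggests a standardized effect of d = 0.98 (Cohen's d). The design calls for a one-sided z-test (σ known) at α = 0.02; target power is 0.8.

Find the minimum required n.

n = 9

For power 0.8 need Φ(δ − z_{0.02}) = 0.8, so δ = z_{0.02} + z_{0.20} = 2.054 + 0.842 = 2.895.
δ = d·√n ⇒ n = (δ/d)² = (2.895 / 0.98)² = 8.73.
Round up to the next whole unit.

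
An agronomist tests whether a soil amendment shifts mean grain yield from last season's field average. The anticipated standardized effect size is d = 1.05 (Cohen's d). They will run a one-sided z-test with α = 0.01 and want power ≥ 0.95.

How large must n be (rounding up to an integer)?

Set Φ(δ − 2.326) = 0.95; then δ − 2.326 = Φ⁻¹(0.95) = 1.645, giving δ = 3.971.
δ = d·√n ⇒ n = (δ/d)² = (3.971 / 1.05)² = 14.30.
Rounding up, n = 15.

n = 15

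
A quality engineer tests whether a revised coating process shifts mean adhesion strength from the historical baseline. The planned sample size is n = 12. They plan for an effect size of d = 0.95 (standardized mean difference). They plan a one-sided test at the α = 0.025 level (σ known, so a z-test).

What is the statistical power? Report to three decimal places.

Power ≈ 0.908

Noncentrality parameter: δ = d·√n = 0.95 × √12 = 3.2909
Critical value for a one-sided test at α = 0.025: z_α = 1.960.
Power = Φ(δ − 1.960) = Φ(1.331) = 0.9084.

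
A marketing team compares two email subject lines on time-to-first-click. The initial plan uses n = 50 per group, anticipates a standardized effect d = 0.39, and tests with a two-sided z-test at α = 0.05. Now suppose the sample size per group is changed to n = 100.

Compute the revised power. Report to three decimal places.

With n = 100 per group: δ = d·√(n/2) = 0.39 × √(100/2) = 2.7577. Critical value z_{0.025} = 1.960.
Revised power = Φ(δ − 1.960) + Φ(−δ − 1.960) = Φ(0.798) + Φ(-4.718) = 0.7875 + 0.0000 = 0.7875.

Power ≈ 0.787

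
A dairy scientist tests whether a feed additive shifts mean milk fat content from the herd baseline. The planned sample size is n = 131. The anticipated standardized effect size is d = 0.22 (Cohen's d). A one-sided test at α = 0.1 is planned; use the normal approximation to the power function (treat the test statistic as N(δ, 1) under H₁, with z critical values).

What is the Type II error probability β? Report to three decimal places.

β ≈ 0.108

Noncentrality parameter: δ = d·√n = 0.22 × √131 = 2.5180
Critical value for a one-sided test at α = 0.1: z_α = 1.282.
Power = P(Z > 1.282 − δ) = Φ(1.236) = 0.8919.
Type II error: β = 1 − power = 1 − 0.8919 = 0.1081.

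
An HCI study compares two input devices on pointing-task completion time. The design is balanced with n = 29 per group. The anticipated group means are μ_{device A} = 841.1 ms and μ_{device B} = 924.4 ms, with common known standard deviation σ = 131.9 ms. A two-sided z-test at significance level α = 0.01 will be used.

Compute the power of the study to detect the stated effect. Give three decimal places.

Power ≈ 0.432

Standardized effect: d = |μ_{device A} − μ_{device B}| / σ = |841.1 − 924.4| / 131.9 = 0.6315
Noncentrality parameter: δ = d·√(n/2) = 0.6315 × √(29/2) = 2.4048
Critical value for a two-sided test at α = 0.01: z_{α/2} = 2.576.
Power = Φ(δ − 2.576) + Φ(−δ − 2.576) = Φ(-0.171) + Φ(-4.981) = 0.4321 + 0.0000 = 0.4321.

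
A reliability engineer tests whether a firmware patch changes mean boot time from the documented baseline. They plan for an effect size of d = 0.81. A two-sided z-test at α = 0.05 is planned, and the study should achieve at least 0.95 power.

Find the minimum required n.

n = 20

Set Φ(δ − 1.960) = 0.95; then δ − 1.960 = Φ⁻¹(0.95) = 1.645, giving δ = 3.605.
(Ignoring the negligible lower-tail rejection probability gives the usual closed-form inversion.)
δ = d·√n ⇒ n = (δ/d)² = (3.605 / 0.81)² = 19.81.
Rounding up, n = 20.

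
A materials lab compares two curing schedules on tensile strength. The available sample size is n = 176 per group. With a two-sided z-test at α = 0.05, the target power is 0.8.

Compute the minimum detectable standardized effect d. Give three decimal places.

Required noncentrality: δ = z_{0.025} + z_{0.20} = 1.960 + 0.842 = 2.802.
(The second rejection-region term Φ(−δ − z_{α/2}) is negligible and dropped.)
δ = d·√(n/2) ⇒ d = δ/√(n/2) = 2.802/√(176/2) = 0.2986.

d ≈ 0.299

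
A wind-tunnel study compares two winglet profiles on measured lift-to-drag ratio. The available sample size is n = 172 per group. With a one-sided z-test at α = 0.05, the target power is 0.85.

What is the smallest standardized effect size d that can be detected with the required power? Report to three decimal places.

d ≈ 0.289

Required noncentrality: δ = z_{0.05} + z_{0.15} = 1.645 + 1.036 = 2.681.
δ = d·√(n/2) ⇒ d = δ/√(n/2) = 2.681/√(172/2) = 0.2891.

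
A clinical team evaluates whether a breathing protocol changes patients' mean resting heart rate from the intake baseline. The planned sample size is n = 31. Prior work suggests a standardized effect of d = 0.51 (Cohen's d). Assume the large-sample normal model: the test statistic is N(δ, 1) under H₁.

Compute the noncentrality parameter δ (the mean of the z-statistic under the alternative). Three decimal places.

δ ≈ 2.840

δ = d·√n = 0.51 × √31 = 2.8396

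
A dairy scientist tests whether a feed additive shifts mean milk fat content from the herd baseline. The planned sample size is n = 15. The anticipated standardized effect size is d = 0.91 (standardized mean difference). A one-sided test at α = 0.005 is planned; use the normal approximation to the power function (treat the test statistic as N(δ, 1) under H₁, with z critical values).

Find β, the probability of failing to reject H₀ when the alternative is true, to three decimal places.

Noncentrality parameter: δ = d·√n = 0.91 × √15 = 3.5244
One-sided α = 0.005 → critical value z_{0.005} = 2.576.
Power = P(Z > 2.576 − δ) = Φ(0.949) = 0.8286.
Type II error: β = 1 − power = 1 − 0.8286 = 0.1714.

β ≈ 0.171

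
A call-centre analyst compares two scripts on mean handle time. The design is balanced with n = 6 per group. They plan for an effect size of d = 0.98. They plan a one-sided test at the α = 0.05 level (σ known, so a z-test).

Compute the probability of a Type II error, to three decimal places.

β ≈ 0.479

Noncentrality parameter: δ = d·√(n/2) = 0.98 × √(6/2) = 1.6974
Critical value for a one-sided test at α = 0.05: z_α = 1.645.
Power = Φ(δ − 1.645) = Φ(0.053) = 0.5210.
Type II error: β = 1 − power = 1 − 0.5210 = 0.4790.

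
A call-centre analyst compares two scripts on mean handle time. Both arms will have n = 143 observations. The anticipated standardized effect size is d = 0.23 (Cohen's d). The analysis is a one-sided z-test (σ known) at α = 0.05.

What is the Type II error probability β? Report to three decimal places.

Noncentrality parameter: λ = d·√(n/2) = 0.23 × √(143/2) = 1.9448
Critical value for a one-sided test at α = 0.05: z_α = 1.645.
Power = Φ(λ − 1.645) = Φ(0.300) = 0.6179.
Type II error: β = 1 − power = 1 − 0.6179 = 0.3821.

β ≈ 0.382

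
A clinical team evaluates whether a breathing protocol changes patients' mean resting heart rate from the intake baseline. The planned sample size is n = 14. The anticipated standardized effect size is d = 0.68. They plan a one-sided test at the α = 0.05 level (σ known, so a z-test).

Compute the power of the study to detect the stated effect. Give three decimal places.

Power ≈ 0.816

Noncentrality parameter: δ = d·√n = 0.68 × √14 = 2.5443
Critical value for a one-sided test at α = 0.05: z_α = 1.645.
Power = P(Z > 1.645 − δ) = Φ(0.899) = 0.8158.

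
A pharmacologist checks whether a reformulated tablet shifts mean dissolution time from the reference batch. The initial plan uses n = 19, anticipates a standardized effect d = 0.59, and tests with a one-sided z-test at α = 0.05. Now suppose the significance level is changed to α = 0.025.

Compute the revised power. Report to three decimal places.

Power ≈ 0.730

δ = d·√n = 0.59 × √19 = 2.5718 (unchanged). New critical value: z_{0.025} = 1.960.
Revised power = Φ(δ − 1.960) = Φ(0.612) = 0.7297.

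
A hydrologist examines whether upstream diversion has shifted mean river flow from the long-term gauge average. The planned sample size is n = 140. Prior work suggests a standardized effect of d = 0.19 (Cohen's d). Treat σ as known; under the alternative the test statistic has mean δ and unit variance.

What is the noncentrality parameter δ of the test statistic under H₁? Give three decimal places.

δ ≈ 2.248

The noncentrality parameter scales effect size by the design's sample-size factor: δ = d·√n = 0.19 × √140 = 2.2481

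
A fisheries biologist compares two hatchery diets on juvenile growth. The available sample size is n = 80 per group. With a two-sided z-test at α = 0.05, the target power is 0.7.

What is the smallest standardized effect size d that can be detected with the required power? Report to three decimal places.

d ≈ 0.393

Need Φ(δ − 1.960) = 0.7, so δ = 1.960 + 0.524 = 2.484.
(Lower-tail contribution to power is negligible for δ > 0.)
δ = d·√(n/2) ⇒ d = δ/√(n/2) = 2.484/√(80/2) = 0.3928.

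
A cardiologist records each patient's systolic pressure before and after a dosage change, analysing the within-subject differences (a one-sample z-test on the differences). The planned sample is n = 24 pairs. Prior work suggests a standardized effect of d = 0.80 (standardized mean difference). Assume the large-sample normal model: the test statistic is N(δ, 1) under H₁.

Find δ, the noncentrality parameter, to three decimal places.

The noncentrality parameter scales effect size by the design's sample-size factor: δ = d·√n = 0.80 × √24 = 3.9192

δ ≈ 3.919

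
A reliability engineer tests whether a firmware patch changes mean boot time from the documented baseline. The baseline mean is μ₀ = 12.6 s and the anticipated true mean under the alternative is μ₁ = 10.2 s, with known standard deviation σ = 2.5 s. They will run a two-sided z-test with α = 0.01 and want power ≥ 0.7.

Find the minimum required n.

Standardized effect: d = |μ₁ − μ₀| / σ = |10.2 − 12.6| / 2.5 = 0.9600
Set Φ(δ − 2.576) = 0.7; then δ − 2.576 = Φ⁻¹(0.7) = 0.524, giving δ = 3.100.
(For δ > 0 the lower-tail rejection region contributes negligibly to power, so the one-term inversion is standard.)
δ = d·√n ⇒ n = (δ/d)² = (3.100 / 0.9600)² = 10.43.
Rounding up, n = 11.

n = 11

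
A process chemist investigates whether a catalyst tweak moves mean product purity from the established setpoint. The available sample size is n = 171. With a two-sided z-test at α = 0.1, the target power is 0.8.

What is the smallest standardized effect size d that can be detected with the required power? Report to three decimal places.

Need Φ(δ − 1.645) = 0.8, so δ = 1.645 + 0.842 = 2.486.
(Lower-tail contribution to power is negligible for δ > 0.)
δ = d·√n ⇒ d = δ/√n = 2.486/√171 = 0.1901.

d ≈ 0.190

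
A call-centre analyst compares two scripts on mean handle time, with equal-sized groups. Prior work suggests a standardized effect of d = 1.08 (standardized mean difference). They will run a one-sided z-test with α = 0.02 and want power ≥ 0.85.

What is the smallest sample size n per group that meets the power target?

n = 17 per group

For power 0.85 need Φ(δ − z_{0.02}) = 0.85, so δ = z_{0.02} + z_{0.15} = 2.054 + 1.036 = 3.090.
δ = d·√(n/2) ⇒ n = 2(δ/d)² = 2 × (3.090 / 1.08)² = 16.37.
Round up to the next whole unit.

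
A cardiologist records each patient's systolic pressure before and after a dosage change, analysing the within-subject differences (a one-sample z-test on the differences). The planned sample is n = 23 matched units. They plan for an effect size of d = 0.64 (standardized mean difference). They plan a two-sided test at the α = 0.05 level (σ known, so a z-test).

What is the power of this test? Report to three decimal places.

Power ≈ 0.866

Noncentrality parameter: δ = d·√n = 0.64 × √23 = 3.0693
Critical value for a two-sided test at α = 0.05: z_{α/2} = 1.960.
Power = Φ(δ − 1.960) + Φ(−δ − 1.960) = Φ(1.109) + Φ(-5.029) = 0.8664 + 0.0000 = 0.8664.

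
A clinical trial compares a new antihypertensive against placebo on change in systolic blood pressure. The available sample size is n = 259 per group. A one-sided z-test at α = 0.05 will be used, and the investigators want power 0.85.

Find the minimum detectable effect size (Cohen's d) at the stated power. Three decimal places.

d ≈ 0.236

Required noncentrality: δ = z_{0.05} + z_{0.15} = 1.645 + 1.036 = 2.681.
δ = d·√(n/2) ⇒ d = δ/√(n/2) = 2.681/√(259/2) = 0.2356.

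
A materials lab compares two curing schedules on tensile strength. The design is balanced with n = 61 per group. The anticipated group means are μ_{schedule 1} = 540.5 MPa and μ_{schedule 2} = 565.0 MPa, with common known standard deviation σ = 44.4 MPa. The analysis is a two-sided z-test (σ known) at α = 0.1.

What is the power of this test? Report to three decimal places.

Standardized effect: d = |μ_{schedule 1} − μ_{schedule 2}| / σ = |540.5 − 565.0| / 44.4 = 0.5518
Noncentrality parameter: δ = d·√(n/2) = 0.5518 × √(61/2) = 3.0474
Critical value for a two-sided test at α = 0.1: z_{α/2} = 1.645.
Power = Φ(δ − 1.645) + Φ(−δ − 1.645) = Φ(1.403) + Φ(-4.692) = 0.9196 + 0.0000 = 0.9196.

Power ≈ 0.920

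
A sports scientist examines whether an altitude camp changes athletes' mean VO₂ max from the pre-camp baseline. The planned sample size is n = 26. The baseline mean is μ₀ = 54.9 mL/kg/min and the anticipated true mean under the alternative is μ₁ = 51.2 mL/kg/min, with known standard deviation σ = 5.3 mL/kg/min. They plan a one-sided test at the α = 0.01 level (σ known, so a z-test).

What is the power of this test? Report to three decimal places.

Power ≈ 0.891

Standardized effect: d = |μ₁ − μ₀| / σ = |51.2 − 54.9| / 5.3 = 0.6981
Noncentrality parameter: δ = d·√n = 0.6981 × √26 = 3.5597
One-sided α = 0.01 → critical value z_{0.01} = 2.326.
Power = P(Z > 2.326 − δ) = Φ(1.233) = 0.8913.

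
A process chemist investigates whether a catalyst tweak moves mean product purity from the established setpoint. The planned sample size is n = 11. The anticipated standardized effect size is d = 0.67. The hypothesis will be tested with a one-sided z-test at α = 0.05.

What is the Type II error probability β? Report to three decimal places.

Noncentrality parameter: δ = d·√n = 0.67 × √11 = 2.2221
Critical value for a one-sided test at α = 0.05: z_α = 1.645.
Power = P(Z > 1.645 − δ) = Φ(0.577) = 0.7181.
Type II error: β = 1 − power = 1 − 0.7181 = 0.2819.

β ≈ 0.282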